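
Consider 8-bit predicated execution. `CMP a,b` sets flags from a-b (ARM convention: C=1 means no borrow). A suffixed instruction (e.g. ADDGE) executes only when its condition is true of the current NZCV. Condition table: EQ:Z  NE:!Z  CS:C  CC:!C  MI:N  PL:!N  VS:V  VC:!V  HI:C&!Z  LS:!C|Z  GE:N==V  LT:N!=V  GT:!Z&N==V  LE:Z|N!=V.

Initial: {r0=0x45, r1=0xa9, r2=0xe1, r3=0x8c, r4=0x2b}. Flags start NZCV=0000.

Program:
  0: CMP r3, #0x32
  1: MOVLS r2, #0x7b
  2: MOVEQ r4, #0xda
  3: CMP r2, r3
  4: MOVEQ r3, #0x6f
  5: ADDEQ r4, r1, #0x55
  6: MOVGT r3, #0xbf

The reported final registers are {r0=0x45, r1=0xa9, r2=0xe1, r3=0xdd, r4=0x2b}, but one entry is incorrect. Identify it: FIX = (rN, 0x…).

FIX = (r3, 0xbf)

[0] flags=0011 → (cmp)
[1] flags=0011 LS?F → skip
[2] flags=0011 EQ?F → skip
[3] flags=0010 → (cmp)
[4] flags=0010 EQ?F → skip
[5] flags=0010 EQ?F → skip
[6] flags=0010 GT?T → r3=0xbf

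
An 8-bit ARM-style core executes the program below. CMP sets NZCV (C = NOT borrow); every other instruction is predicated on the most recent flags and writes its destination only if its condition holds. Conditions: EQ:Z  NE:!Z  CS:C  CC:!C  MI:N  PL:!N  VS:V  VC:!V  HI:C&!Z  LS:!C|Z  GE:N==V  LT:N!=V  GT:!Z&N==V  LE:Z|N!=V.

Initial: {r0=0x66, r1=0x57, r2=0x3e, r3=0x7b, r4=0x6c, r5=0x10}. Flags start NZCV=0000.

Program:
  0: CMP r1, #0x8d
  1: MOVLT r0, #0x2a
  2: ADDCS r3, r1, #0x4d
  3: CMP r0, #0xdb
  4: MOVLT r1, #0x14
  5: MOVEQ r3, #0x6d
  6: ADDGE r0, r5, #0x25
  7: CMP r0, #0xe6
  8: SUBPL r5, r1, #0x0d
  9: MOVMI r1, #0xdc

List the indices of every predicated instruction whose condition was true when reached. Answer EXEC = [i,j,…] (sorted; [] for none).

[0] flags=1001 → (cmp)
[1] flags=1001 LT?F → skip
[2] flags=1001 CS?F → skip
[3] flags=1001 → (cmp)
[4] flags=1001 LT?F → skip
[5] flags=1001 EQ?F → skip
[6] flags=1001 GE?T → r0=0x35
[7] flags=0000 → (cmp)
[8] flags=0000 PL?T → r5=0x4a
[9] flags=0000 MI?F → skip

EXEC = [6,8]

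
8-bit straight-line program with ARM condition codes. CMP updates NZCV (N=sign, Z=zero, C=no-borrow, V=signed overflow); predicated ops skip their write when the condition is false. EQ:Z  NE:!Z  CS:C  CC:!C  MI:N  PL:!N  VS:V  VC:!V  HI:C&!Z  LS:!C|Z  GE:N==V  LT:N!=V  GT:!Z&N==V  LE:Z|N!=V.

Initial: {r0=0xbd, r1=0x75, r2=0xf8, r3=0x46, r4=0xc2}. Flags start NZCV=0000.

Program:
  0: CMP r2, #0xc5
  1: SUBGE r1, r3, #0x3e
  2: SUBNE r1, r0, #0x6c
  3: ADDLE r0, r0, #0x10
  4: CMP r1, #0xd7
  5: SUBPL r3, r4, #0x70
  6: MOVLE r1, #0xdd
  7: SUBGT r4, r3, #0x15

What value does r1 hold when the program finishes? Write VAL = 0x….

[0] flags=0010 → (cmp)
[1] flags=0010 GE?T → r1=0x08
[2] flags=0010 NE?T → r1=0x51
[3] flags=0010 LE?F → skip
[4] flags=0000 → (cmp)
[5] flags=0000 PL?T → r3=0x52
[6] flags=0000 LE?F → skip
[7] flags=0000 GT?T → r4=0x3d

VAL = 0x51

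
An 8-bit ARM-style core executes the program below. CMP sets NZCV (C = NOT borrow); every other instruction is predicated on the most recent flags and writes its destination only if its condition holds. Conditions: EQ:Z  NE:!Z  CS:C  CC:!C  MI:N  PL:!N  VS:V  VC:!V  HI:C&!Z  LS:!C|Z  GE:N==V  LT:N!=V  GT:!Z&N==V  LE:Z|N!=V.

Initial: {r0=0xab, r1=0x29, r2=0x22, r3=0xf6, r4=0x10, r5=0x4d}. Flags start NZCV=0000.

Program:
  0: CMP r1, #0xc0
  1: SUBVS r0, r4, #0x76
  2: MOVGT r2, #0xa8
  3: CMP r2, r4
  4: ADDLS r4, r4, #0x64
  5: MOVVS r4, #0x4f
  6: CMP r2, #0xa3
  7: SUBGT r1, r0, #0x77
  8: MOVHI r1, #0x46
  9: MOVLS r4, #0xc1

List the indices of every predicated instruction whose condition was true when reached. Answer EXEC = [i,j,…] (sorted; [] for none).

[0] flags=0000 → (cmp)
[1] flags=0000 VS?F → skip
[2] flags=0000 GT?T → r2=0xa8
[3] flags=1010 → (cmp)
[4] flags=1010 LS?F → skip
[5] flags=1010 VS?F → skip
[6] flags=0010 → (cmp)
[7] flags=0010 GT?T → r1=0x34
[8] flags=0010 HI?T → r1=0x46
[9] flags=0010 LS?F → skip

EXEC = [2,7,8]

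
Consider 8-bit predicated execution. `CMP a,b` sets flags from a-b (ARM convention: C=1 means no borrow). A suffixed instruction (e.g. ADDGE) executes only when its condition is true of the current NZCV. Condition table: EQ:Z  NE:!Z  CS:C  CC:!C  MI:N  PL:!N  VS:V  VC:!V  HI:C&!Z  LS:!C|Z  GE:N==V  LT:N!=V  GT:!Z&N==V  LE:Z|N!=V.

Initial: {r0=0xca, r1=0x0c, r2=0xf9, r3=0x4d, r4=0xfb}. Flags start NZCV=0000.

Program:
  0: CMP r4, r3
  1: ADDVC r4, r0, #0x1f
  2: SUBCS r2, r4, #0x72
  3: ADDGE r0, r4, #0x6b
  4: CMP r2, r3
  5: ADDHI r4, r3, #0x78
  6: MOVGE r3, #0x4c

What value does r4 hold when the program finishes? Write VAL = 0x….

VAL = 0xc5

0: ✓ CMP  NZCV=1010
1: ✓ ADDVC  r4←0xe9
2: ✓ SUBCS  r2←0x77
3: · ADDGE
4: ✓ CMP  NZCV=0010
5: ✓ ADDHI  r4←0xc5
6: ✓ MOVGE  r3←0x4c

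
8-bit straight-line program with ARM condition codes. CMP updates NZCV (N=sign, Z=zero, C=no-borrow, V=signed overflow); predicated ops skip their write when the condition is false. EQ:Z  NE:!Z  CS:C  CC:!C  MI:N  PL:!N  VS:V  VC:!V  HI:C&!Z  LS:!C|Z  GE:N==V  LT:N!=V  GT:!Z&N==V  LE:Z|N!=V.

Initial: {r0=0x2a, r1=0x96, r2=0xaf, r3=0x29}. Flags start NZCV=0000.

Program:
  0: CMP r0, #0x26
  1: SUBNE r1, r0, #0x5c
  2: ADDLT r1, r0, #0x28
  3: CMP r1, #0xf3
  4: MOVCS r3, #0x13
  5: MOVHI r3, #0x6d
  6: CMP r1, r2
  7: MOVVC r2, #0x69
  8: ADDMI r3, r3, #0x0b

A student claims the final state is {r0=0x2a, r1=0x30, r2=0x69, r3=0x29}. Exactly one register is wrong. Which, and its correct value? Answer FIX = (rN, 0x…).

0: ✓ CMP  NZCV=0010
1: ✓ SUBNE  r1←0xce
2: · ADDLT
3: ✓ CMP  NZCV=1000
4: · MOVCS
5: · MOVHI
6: ✓ CMP  NZCV=0010
7: ✓ MOVVC  r2←0x69
8: · ADDMI

FIX = (r1, 0xce)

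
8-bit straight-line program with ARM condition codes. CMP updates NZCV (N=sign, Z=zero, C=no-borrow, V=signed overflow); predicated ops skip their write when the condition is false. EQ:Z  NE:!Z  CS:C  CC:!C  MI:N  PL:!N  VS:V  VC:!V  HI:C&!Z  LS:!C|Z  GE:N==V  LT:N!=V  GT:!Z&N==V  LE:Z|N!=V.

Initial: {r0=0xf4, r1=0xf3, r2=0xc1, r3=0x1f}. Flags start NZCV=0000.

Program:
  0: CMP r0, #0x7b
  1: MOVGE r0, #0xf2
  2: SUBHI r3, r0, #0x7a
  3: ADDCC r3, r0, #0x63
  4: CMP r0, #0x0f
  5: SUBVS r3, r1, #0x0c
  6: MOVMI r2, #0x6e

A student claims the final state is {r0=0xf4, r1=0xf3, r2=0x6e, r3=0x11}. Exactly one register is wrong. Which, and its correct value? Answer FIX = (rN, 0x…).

0: ✓ CMP  NZCV=0011
1: · MOVGE
2: ✓ SUBHI  r3←0x7a
3: · ADDCC
4: ✓ CMP  NZCV=1010
5: · SUBVS
6: ✓ MOVMI  r2←0x6e

FIX = (r3, 0x7a)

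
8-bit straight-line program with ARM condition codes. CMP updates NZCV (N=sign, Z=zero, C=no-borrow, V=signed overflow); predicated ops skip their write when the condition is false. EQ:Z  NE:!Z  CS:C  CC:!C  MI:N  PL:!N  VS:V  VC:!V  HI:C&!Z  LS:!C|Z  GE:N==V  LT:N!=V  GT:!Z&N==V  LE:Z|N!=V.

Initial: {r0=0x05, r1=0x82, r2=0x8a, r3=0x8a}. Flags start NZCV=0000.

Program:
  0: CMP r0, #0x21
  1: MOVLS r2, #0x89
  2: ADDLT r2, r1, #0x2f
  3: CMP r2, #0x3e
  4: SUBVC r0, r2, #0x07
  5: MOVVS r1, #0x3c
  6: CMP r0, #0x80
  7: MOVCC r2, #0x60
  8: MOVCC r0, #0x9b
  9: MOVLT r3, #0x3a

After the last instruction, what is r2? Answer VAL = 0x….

0: ✓ CMP  NZCV=1000
1: ✓ MOVLS  r2←0x89
2: ✓ ADDLT  r2←0xb1
3: ✓ CMP  NZCV=0011
4: · SUBVC
5: ✓ MOVVS  r1←0x3c
6: ✓ CMP  NZCV=1001
7: ✓ MOVCC  r2←0x60
8: ✓ MOVCC  r0←0x9b
9: · MOVLT

VAL = 0x60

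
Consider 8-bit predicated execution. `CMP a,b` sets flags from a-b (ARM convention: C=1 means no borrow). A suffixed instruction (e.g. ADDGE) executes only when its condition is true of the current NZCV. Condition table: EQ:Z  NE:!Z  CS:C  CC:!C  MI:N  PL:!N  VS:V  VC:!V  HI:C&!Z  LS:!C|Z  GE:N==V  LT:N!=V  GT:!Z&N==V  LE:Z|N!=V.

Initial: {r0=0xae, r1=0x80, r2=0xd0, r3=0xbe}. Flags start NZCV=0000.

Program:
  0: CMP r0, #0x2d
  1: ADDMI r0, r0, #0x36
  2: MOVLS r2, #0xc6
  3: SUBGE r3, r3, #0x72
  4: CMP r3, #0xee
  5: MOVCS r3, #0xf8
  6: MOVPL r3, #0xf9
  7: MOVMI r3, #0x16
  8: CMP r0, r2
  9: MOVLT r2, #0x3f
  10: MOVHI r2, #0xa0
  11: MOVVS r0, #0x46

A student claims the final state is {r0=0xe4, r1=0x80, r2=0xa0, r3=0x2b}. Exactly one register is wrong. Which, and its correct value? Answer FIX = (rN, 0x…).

FIX = (r3, 0x16)

[0] flags=1010 → (cmp)
[1] flags=1010 MI?T → r0=0xe4
[2] flags=1010 LS?F → skip
[3] flags=1010 GE?F → skip
[4] flags=1000 → (cmp)
[5] flags=1000 CS?F → skip
[6] flags=1000 PL?F → skip
[7] flags=1000 MI?T → r3=0x16
[8] flags=0010 → (cmp)
[9] flags=0010 LT?F → skip
[10] flags=0010 HI?T → r2=0xa0
[11] flags=0010 VS?F → skip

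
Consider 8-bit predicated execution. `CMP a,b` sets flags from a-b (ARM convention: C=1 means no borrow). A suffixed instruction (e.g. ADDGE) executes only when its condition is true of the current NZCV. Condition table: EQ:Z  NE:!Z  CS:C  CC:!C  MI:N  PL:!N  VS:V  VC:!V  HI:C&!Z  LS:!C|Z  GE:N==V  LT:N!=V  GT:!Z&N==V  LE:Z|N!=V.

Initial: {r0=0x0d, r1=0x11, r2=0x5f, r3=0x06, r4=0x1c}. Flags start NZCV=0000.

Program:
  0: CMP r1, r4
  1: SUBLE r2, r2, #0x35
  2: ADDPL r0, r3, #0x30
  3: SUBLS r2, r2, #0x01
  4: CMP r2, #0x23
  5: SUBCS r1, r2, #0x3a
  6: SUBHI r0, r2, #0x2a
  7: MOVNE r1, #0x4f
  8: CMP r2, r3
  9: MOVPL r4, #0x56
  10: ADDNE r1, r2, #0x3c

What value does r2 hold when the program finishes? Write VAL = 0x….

VAL = 0x29

0: ✓ CMP  NZCV=1000
1: ✓ SUBLE  r2←0x2a
2: · ADDPL
3: ✓ SUBLS  r2←0x29
4: ✓ CMP  NZCV=0010
5: ✓ SUBCS  r1←0xef
6: ✓ SUBHI  r0←0xff
7: ✓ MOVNE  r1←0x4f
8: ✓ CMP  NZCV=0010
9: ✓ MOVPL  r4←0x56
10: ✓ ADDNE  r1←0x65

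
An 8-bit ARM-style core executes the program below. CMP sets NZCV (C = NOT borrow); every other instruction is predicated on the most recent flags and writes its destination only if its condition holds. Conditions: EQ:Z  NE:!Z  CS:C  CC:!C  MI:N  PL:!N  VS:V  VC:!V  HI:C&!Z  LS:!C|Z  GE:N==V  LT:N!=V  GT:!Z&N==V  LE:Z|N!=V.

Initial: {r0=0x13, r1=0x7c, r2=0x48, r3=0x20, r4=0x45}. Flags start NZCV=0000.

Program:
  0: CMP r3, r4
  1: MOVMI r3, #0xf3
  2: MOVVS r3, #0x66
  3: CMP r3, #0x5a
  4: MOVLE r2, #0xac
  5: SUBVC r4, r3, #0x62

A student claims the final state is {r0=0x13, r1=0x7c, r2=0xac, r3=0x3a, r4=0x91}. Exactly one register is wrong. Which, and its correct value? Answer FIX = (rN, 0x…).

[0] flags=1000 → (cmp)
[1] flags=1000 MI?T → r3=0xf3
[2] flags=1000 VS?F → skip
[3] flags=1010 → (cmp)
[4] flags=1010 LE?T → r2=0xac
[5] flags=1010 VC?T → r4=0x91

FIX = (r3, 0xf3)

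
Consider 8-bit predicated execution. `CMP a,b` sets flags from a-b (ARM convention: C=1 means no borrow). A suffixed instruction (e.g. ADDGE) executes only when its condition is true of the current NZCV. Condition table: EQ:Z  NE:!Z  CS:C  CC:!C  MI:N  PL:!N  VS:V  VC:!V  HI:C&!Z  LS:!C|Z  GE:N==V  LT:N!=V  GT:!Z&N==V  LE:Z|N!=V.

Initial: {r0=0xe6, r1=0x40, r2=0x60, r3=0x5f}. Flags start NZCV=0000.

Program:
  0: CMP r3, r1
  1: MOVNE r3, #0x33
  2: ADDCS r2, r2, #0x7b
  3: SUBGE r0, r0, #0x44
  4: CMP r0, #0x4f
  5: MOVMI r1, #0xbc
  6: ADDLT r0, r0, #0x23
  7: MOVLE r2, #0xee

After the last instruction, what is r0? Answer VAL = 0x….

VAL = 0xc5

[0] flags=0010 → (cmp)
[1] flags=0010 NE?T → r3=0x33
[2] flags=0010 CS?T → r2=0xdb
[3] flags=0010 GE?T → r0=0xa2
[4] flags=0011 → (cmp)
[5] flags=0011 MI?F → skip
[6] flags=0011 LT?T → r0=0xc5
[7] flags=0011 LE?T → r2=0xee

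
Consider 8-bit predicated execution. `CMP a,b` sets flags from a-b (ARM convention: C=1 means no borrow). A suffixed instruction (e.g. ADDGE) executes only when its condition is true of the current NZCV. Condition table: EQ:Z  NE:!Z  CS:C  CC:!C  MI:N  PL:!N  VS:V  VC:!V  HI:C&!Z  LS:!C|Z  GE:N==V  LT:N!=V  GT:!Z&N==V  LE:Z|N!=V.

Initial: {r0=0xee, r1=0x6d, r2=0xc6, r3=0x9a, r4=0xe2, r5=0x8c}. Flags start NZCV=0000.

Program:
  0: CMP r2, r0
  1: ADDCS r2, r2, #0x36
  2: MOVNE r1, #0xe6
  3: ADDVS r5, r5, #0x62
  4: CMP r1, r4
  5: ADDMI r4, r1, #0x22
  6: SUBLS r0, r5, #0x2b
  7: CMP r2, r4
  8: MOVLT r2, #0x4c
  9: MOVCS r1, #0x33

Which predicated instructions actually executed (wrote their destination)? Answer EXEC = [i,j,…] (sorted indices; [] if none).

0: ✓ CMP  NZCV=1000
1: · ADDCS
2: ✓ MOVNE  r1←0xe6
3: · ADDVS
4: ✓ CMP  NZCV=0010
5: · ADDMI
6: · SUBLS
7: ✓ CMP  NZCV=1000
8: ✓ MOVLT  r2←0x4c
9: · MOVCS

EXEC = [2,8]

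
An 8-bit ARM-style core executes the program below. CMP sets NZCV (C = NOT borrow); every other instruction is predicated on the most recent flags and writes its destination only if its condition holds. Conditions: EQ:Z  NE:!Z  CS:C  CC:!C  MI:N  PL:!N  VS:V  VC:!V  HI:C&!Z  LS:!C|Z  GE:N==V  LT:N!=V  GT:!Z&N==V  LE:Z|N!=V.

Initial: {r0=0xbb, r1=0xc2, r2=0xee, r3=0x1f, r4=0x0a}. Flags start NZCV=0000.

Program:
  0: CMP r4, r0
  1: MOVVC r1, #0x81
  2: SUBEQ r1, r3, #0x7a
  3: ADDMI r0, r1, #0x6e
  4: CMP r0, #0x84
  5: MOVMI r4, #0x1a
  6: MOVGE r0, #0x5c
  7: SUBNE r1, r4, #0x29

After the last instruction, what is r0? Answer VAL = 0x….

0: ✓ CMP  NZCV=0000
1: ✓ MOVVC  r1←0x81
2: · SUBEQ
3: · ADDMI
4: ✓ CMP  NZCV=0010
5: · MOVMI
6: ✓ MOVGE  r0←0x5c
7: ✓ SUBNE  r1←0xe1

VAL = 0x5c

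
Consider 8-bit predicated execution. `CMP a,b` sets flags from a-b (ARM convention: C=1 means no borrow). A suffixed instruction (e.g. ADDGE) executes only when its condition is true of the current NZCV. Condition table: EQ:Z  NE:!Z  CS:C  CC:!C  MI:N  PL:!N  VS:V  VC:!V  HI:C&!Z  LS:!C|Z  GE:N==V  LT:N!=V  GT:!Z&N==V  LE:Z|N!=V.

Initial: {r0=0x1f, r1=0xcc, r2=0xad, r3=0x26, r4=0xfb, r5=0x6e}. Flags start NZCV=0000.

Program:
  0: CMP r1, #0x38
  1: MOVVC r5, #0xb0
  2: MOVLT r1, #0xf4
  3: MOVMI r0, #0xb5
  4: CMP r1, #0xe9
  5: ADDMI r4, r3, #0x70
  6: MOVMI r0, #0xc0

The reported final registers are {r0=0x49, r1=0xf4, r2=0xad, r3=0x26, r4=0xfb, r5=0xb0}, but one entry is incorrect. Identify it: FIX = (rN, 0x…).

[0] flags=1010 → (cmp)
[1] flags=1010 VC?T → r5=0xb0
[2] flags=1010 LT?T → r1=0xf4
[3] flags=1010 MI?T → r0=0xb5
[4] flags=0010 → (cmp)
[5] flags=0010 MI?F → skip
[6] flags=0010 MI?F → skip

FIX = (r0, 0xb5)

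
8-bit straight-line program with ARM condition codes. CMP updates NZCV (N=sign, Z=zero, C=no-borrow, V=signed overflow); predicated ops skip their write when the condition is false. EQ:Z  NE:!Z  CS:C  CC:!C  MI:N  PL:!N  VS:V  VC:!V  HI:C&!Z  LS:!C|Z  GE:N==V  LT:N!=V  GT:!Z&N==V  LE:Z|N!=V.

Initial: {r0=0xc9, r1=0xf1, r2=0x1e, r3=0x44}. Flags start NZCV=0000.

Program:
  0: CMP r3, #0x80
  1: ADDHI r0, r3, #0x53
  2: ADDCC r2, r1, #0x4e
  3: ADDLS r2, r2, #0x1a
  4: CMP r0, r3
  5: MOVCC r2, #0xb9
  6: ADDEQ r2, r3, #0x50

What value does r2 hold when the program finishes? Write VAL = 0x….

[0] flags=1001 → (cmp)
[1] flags=1001 HI?F → skip
[2] flags=1001 CC?T → r2=0x3f
[3] flags=1001 LS?T → r2=0x59
[4] flags=1010 → (cmp)
[5] flags=1010 CC?F → skip
[6] flags=1010 EQ?F → skip

VAL = 0x59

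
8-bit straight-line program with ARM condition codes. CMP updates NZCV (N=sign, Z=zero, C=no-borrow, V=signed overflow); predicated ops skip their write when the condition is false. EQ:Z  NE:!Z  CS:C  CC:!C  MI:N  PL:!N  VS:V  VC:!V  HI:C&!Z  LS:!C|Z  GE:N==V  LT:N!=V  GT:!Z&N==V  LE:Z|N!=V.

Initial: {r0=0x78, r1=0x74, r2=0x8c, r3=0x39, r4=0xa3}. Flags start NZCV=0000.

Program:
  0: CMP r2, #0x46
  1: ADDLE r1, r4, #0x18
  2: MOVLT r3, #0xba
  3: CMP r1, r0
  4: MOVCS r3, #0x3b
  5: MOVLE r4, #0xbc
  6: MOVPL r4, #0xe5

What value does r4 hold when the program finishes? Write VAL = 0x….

VAL = 0xe5

[0] flags=0011 → (cmp)
[1] flags=0011 LE?T → r1=0xbb
[2] flags=0011 LT?T → r3=0xba
[3] flags=0011 → (cmp)
[4] flags=0011 CS?T → r3=0x3b
[5] flags=0011 LE?T → r4=0xbc
[6] flags=0011 PL?T → r4=0xe5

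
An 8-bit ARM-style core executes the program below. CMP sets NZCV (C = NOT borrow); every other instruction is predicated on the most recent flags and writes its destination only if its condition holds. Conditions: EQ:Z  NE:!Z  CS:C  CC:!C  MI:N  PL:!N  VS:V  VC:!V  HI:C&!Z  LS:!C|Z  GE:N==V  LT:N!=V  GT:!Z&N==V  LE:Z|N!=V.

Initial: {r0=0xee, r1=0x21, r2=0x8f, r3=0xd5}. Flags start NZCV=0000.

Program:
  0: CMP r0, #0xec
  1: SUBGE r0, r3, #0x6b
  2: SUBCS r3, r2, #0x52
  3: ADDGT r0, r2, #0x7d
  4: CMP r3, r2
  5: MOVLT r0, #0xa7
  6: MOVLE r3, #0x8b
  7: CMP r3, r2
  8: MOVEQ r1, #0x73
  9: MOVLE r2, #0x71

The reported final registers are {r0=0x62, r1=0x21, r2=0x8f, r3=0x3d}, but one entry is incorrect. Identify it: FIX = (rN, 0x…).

0: ✓ CMP  NZCV=0010
1: ✓ SUBGE  r0←0x6a
2: ✓ SUBCS  r3←0x3d
3: ✓ ADDGT  r0←0x0c
4: ✓ CMP  NZCV=1001
5: · MOVLT
6: · MOVLE
7: ✓ CMP  NZCV=1001
8: · MOVEQ
9: · MOVLE

FIX = (r0, 0x0c)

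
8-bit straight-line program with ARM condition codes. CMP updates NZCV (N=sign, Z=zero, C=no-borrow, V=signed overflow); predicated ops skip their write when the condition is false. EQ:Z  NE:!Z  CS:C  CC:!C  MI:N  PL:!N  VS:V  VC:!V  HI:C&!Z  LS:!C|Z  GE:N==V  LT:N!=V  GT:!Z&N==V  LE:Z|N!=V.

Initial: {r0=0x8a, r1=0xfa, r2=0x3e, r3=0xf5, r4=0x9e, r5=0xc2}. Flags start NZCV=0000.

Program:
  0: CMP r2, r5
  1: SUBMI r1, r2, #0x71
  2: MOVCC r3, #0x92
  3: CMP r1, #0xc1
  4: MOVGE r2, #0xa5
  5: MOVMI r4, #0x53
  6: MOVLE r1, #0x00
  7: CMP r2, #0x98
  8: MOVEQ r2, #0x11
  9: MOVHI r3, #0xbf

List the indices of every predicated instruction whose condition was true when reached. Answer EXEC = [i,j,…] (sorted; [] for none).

EXEC = [2,4,9]

0: ✓ CMP  NZCV=0000
1: · SUBMI
2: ✓ MOVCC  r3←0x92
3: ✓ CMP  NZCV=0010
4: ✓ MOVGE  r2←0xa5
5: · MOVMI
6: · MOVLE
7: ✓ CMP  NZCV=0010
8: · MOVEQ
9: ✓ MOVHI  r3←0xbf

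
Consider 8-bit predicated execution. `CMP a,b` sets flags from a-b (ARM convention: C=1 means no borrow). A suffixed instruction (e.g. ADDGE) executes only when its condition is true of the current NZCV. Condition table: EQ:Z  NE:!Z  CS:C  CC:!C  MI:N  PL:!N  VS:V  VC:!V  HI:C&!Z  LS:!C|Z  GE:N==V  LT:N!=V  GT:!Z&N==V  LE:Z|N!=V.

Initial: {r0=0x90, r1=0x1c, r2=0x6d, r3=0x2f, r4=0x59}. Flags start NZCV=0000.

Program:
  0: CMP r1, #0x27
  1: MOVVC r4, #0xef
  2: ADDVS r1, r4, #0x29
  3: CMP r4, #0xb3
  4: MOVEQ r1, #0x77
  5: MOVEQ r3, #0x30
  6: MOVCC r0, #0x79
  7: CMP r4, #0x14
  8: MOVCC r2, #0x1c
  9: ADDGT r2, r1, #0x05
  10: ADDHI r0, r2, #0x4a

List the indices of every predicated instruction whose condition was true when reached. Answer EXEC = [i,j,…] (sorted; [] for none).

[0] flags=1000 → (cmp)
[1] flags=1000 VC?T → r4=0xef
[2] flags=1000 VS?F → skip
[3] flags=0010 → (cmp)
[4] flags=0010 EQ?F → skip
[5] flags=0010 EQ?F → skip
[6] flags=0010 CC?F → skip
[7] flags=1010 → (cmp)
[8] flags=1010 CC?F → skip
[9] flags=1010 GT?F → skip
[10] flags=1010 HI?T → r0=0xb7

EXEC = [1,10]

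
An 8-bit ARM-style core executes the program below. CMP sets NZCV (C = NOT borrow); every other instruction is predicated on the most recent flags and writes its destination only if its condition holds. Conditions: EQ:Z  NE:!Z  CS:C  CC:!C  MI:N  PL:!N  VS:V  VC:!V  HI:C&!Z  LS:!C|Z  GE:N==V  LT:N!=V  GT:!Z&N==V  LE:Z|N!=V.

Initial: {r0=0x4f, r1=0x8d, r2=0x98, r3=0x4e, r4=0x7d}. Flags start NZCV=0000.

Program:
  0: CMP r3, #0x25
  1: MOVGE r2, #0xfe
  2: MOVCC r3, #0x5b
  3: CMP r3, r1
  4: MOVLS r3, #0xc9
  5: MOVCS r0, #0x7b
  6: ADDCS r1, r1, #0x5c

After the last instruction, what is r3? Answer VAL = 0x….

VAL = 0xc9

0: ✓ CMP  NZCV=0010
1: ✓ MOVGE  r2←0xfe
2: · MOVCC
3: ✓ CMP  NZCV=1001
4: ✓ MOVLS  r3←0xc9
5: · MOVCS
6: · ADDCS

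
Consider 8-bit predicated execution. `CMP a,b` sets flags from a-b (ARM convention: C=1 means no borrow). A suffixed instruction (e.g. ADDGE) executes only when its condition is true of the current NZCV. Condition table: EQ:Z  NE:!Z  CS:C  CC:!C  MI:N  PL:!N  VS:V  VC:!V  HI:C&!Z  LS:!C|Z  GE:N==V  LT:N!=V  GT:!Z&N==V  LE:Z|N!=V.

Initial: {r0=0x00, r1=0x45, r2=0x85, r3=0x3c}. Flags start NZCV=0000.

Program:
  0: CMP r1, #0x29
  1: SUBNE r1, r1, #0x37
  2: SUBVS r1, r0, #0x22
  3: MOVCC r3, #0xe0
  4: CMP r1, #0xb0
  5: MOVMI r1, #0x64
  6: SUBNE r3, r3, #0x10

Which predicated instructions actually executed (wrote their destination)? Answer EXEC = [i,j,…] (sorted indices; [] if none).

0: ✓ CMP  NZCV=0010
1: ✓ SUBNE  r1←0x0e
2: · SUBVS
3: · MOVCC
4: ✓ CMP  NZCV=0000
5: · MOVMI
6: ✓ SUBNE  r3←0x2c

EXEC = [1,6]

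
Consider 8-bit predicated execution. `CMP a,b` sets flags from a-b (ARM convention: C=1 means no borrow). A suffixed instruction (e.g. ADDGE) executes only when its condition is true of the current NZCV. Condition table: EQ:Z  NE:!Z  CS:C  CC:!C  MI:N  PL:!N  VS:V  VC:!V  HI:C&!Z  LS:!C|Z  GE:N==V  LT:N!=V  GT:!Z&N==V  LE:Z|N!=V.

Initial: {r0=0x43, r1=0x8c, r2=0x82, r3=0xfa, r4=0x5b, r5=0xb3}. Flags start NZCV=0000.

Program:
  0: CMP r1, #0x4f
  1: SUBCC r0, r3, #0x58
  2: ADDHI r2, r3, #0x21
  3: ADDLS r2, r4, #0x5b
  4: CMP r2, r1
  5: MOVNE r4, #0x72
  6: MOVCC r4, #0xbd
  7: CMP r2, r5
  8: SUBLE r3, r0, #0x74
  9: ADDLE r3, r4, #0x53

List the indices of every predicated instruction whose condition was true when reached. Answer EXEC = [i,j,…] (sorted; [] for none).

EXEC = [2,5,6]

0: ✓ CMP  NZCV=0011
1: · SUBCC
2: ✓ ADDHI  r2←0x1b
3: · ADDLS
4: ✓ CMP  NZCV=1001
5: ✓ MOVNE  r4←0x72
6: ✓ MOVCC  r4←0xbd
7: ✓ CMP  NZCV=0000
8: · SUBLE
9: · ADDLE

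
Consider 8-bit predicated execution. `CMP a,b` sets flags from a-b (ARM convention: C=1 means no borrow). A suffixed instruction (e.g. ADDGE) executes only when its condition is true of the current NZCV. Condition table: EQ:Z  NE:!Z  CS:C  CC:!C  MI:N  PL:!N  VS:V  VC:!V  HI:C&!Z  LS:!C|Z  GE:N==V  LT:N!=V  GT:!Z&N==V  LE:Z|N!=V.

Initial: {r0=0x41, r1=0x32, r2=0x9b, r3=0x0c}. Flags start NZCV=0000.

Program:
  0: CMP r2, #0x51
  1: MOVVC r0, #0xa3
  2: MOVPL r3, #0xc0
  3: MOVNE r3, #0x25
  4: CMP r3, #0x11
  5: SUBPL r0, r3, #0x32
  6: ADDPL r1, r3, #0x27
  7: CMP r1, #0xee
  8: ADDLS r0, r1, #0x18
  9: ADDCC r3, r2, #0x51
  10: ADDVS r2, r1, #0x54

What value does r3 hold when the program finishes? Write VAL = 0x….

VAL = 0xec

[0] flags=0011 → (cmp)
[1] flags=0011 VC?F → skip
[2] flags=0011 PL?T → r3=0xc0
[3] flags=0011 NE?T → r3=0x25
[4] flags=0010 → (cmp)
[5] flags=0010 PL?T → r0=0xf3
[6] flags=0010 PL?T → r1=0x4c
[7] flags=0000 → (cmp)
[8] flags=0000 LS?T → r0=0x64
[9] flags=0000 CC?T → r3=0xec
[10] flags=0000 VS?F → skip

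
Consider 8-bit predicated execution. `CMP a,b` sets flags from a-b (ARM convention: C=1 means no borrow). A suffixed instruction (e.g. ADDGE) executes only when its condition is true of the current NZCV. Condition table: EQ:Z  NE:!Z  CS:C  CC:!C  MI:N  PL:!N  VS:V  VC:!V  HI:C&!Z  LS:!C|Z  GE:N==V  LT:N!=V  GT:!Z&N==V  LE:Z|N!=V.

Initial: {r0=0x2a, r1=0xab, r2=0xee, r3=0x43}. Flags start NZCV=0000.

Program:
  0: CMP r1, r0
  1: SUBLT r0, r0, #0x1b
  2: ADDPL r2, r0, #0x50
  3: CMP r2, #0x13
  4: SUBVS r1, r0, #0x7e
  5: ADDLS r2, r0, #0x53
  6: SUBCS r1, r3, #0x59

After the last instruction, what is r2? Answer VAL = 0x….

VAL = 0xee

[0] flags=1010 → (cmp)
[1] flags=1010 LT?T → r0=0x0f
[2] flags=1010 PL?F → skip
[3] flags=1010 → (cmp)
[4] flags=1010 VS?F → skip
[5] flags=1010 LS?F → skip
[6] flags=1010 CS?T → r1=0xea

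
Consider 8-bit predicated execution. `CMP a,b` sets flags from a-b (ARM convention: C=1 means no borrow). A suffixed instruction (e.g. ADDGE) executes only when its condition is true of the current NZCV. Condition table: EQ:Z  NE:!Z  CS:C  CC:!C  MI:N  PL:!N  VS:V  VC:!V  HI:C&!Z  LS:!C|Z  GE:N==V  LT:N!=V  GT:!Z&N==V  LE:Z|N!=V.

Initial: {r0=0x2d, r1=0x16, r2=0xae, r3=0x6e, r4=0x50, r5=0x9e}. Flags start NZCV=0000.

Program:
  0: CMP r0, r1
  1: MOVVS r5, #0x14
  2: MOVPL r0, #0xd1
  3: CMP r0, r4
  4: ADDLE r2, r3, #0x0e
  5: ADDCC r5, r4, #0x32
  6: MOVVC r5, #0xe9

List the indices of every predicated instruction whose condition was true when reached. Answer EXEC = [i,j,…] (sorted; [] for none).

[0] flags=0010 → (cmp)
[1] flags=0010 VS?F → skip
[2] flags=0010 PL?T → r0=0xd1
[3] flags=1010 → (cmp)
[4] flags=1010 LE?T → r2=0x7c
[5] flags=1010 CC?F → skip
[6] flags=1010 VC?T → r5=0xe9

EXEC = [2,4,6]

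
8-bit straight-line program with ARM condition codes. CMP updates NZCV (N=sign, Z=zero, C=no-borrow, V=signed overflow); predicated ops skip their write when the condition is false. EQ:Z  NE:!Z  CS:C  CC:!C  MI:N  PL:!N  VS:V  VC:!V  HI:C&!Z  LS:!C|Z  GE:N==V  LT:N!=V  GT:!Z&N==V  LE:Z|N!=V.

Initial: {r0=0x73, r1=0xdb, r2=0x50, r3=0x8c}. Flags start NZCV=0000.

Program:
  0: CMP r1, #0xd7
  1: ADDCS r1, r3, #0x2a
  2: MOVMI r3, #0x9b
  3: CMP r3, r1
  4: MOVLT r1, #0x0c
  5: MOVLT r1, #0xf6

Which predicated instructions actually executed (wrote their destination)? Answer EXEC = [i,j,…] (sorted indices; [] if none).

EXEC = [1,4,5]

[0] flags=0010 → (cmp)
[1] flags=0010 CS?T → r1=0xb6
[2] flags=0010 MI?F → skip
[3] flags=1000 → (cmp)
[4] flags=1000 LT?T → r1=0x0c
[5] flags=1000 LT?T → r1=0xf6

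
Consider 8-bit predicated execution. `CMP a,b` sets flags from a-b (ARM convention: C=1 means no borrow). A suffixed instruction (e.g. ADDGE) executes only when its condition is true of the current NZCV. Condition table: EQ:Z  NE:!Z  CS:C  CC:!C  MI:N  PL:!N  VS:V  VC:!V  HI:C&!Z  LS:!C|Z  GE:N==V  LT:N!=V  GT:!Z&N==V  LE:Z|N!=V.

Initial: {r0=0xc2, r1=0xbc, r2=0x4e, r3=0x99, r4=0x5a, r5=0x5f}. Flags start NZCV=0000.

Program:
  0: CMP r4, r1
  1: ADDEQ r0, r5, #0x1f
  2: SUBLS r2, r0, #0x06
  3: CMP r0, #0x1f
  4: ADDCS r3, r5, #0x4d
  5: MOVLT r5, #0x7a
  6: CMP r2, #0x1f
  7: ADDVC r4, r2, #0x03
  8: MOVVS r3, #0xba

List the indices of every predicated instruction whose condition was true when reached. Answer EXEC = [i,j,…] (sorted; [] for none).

0: ✓ CMP  NZCV=1001
1: · ADDEQ
2: ✓ SUBLS  r2←0xbc
3: ✓ CMP  NZCV=1010
4: ✓ ADDCS  r3←0xac
5: ✓ MOVLT  r5←0x7a
6: ✓ CMP  NZCV=1010
7: ✓ ADDVC  r4←0xbf
8: · MOVVS

EXEC = [2,4,5,7]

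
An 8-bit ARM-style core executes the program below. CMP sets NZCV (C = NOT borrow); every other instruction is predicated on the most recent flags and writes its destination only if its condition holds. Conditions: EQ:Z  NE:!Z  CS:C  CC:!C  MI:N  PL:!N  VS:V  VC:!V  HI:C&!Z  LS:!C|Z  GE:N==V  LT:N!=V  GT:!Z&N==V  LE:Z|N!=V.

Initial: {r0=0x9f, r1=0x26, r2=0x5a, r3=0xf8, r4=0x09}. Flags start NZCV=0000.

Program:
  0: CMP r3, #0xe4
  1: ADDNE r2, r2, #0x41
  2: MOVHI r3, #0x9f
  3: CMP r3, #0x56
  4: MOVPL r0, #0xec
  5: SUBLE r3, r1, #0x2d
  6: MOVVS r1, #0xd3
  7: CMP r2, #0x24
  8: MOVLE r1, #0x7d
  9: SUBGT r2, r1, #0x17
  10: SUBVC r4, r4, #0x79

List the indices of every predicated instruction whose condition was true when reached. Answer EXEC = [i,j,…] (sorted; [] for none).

[0] flags=0010 → (cmp)
[1] flags=0010 NE?T → r2=0x9b
[2] flags=0010 HI?T → r3=0x9f
[3] flags=0011 → (cmp)
[4] flags=0011 PL?T → r0=0xec
[5] flags=0011 LE?T → r3=0xf9
[6] flags=0011 VS?T → r1=0xd3
[7] flags=0011 → (cmp)
[8] flags=0011 LE?T → r1=0x7d
[9] flags=0011 GT?F → skip
[10] flags=0011 VC?F → skip

EXEC = [1,2,4,5,6,8]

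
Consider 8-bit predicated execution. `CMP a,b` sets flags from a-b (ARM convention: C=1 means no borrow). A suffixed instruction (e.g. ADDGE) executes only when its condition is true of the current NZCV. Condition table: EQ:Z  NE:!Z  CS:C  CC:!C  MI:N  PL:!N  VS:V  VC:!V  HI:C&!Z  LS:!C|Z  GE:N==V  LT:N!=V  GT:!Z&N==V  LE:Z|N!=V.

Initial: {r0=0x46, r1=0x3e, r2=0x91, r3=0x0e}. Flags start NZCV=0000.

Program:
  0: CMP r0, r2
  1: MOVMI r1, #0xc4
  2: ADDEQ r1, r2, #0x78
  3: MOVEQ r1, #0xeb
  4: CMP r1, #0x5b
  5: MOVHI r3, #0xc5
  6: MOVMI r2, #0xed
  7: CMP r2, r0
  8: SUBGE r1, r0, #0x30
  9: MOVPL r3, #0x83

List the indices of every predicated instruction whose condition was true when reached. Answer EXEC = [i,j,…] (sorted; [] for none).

0: ✓ CMP  NZCV=1001
1: ✓ MOVMI  r1←0xc4
2: · ADDEQ
3: · MOVEQ
4: ✓ CMP  NZCV=0011
5: ✓ MOVHI  r3←0xc5
6: · MOVMI
7: ✓ CMP  NZCV=0011
8: · SUBGE
9: ✓ MOVPL  r3←0x83

EXEC = [1,5,9]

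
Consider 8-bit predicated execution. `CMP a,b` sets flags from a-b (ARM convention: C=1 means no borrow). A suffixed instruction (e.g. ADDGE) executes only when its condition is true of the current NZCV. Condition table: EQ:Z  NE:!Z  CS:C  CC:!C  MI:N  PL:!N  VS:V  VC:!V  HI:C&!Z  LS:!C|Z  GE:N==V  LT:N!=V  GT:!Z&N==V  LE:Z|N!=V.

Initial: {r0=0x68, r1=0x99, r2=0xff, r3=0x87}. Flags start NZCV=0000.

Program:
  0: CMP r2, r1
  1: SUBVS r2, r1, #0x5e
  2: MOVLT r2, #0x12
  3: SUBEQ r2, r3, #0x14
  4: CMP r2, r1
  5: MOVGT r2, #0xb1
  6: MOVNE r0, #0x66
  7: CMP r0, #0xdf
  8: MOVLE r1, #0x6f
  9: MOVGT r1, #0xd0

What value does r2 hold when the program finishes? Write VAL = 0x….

0: ✓ CMP  NZCV=0010
1: · SUBVS
2: · MOVLT
3: · SUBEQ
4: ✓ CMP  NZCV=0010
5: ✓ MOVGT  r2←0xb1
6: ✓ MOVNE  r0←0x66
7: ✓ CMP  NZCV=1001
8: · MOVLE
9: ✓ MOVGT  r1←0xd0

VAL = 0xb1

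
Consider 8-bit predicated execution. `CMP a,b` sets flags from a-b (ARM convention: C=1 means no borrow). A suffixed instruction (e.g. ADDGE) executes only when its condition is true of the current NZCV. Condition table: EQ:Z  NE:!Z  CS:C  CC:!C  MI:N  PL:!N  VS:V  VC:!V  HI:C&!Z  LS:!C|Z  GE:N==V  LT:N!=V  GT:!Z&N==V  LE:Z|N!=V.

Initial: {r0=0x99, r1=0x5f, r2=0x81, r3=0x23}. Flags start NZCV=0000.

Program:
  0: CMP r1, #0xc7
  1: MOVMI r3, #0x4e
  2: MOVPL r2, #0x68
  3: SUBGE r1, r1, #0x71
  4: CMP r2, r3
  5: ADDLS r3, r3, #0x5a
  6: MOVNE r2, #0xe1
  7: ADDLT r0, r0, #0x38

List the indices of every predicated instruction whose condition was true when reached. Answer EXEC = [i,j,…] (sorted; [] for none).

EXEC = [1,3,6,7]

0: ✓ CMP  NZCV=1001
1: ✓ MOVMI  r3←0x4e
2: · MOVPL
3: ✓ SUBGE  r1←0xee
4: ✓ CMP  NZCV=0011
5: · ADDLS
6: ✓ MOVNE  r2←0xe1
7: ✓ ADDLT  r0←0xd1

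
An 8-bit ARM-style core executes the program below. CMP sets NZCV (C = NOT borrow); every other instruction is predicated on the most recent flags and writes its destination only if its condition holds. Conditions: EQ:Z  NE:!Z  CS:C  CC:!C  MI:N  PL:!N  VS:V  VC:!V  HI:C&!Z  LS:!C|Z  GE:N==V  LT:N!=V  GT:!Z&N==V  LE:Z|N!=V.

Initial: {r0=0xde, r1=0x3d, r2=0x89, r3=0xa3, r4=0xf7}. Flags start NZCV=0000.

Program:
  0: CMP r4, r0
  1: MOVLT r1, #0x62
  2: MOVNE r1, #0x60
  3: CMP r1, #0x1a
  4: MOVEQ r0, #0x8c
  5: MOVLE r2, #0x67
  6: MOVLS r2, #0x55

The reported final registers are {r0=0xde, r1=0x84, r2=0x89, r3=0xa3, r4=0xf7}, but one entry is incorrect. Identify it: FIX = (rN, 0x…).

FIX = (r1, 0x60)

0: ✓ CMP  NZCV=0010
1: · MOVLT
2: ✓ MOVNE  r1←0x60
3: ✓ CMP  NZCV=0010
4: · MOVEQ
5: · MOVLE
6: · MOVLS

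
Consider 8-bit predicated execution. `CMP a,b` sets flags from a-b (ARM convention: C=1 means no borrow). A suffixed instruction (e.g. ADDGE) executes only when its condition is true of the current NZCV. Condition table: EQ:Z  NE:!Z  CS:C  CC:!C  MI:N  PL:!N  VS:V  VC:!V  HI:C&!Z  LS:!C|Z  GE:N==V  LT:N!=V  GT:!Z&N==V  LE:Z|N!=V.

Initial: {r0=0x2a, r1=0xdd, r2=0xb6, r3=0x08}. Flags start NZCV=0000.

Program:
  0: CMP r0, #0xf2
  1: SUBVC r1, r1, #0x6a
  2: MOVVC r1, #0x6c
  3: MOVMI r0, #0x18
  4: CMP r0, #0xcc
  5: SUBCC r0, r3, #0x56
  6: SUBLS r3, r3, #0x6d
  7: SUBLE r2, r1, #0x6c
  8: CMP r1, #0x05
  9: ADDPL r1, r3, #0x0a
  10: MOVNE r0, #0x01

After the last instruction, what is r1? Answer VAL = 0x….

0: ✓ CMP  NZCV=0000
1: ✓ SUBVC  r1←0x73
2: ✓ MOVVC  r1←0x6c
3: · MOVMI
4: ✓ CMP  NZCV=0000
5: ✓ SUBCC  r0←0xb2
6: ✓ SUBLS  r3←0x9b
7: · SUBLE
8: ✓ CMP  NZCV=0010
9: ✓ ADDPL  r1←0xa5
10: ✓ MOVNE  r0←0x01

VAL = 0xa5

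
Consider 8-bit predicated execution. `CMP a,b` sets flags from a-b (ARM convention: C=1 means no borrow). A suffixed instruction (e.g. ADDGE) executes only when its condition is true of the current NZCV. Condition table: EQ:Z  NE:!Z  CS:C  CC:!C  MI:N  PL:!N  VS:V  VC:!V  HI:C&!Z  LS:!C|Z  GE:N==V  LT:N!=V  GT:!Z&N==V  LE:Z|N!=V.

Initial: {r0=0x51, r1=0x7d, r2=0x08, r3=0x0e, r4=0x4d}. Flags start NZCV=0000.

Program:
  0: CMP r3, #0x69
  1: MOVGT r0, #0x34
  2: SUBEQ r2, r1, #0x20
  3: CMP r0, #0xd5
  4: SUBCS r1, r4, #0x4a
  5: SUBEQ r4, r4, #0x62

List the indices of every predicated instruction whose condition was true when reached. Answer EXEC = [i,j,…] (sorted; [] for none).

EXEC = []

0: ✓ CMP  NZCV=1000
1: · MOVGT
2: · SUBEQ
3: ✓ CMP  NZCV=0000
4: · SUBCS
5: · SUBEQ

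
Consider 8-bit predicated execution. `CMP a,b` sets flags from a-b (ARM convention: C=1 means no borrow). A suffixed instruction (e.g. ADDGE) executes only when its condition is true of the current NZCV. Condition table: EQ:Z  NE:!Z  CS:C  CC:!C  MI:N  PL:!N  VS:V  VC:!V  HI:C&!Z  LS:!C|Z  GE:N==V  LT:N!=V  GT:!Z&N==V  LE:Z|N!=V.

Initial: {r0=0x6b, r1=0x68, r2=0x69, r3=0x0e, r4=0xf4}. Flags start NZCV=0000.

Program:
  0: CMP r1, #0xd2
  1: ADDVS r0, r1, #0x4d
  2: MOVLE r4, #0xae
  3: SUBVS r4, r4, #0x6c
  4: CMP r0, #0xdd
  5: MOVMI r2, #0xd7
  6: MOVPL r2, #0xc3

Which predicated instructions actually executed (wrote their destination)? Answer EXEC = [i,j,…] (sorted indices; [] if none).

EXEC = [1,3,5]

[0] flags=1001 → (cmp)
[1] flags=1001 VS?T → r0=0xb5
[2] flags=1001 LE?F → skip
[3] flags=1001 VS?T → r4=0x88
[4] flags=1000 → (cmp)
[5] flags=1000 MI?T → r2=0xd7
[6] flags=1000 PL?F → skip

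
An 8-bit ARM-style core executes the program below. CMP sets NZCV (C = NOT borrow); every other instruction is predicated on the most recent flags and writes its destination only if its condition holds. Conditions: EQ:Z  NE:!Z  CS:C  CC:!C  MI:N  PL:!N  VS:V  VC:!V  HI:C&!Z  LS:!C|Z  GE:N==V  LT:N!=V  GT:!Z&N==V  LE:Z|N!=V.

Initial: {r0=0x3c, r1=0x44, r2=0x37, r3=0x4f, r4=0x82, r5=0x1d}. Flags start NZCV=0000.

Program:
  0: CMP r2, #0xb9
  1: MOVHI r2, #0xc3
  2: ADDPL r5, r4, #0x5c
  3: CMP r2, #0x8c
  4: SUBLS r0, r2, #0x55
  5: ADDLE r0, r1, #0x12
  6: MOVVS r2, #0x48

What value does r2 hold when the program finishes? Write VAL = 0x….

VAL = 0x48

0: ✓ CMP  NZCV=0000
1: · MOVHI
2: ✓ ADDPL  r5←0xde
3: ✓ CMP  NZCV=1001
4: ✓ SUBLS  r0←0xe2
5: · ADDLE
6: ✓ MOVVS  r2←0x48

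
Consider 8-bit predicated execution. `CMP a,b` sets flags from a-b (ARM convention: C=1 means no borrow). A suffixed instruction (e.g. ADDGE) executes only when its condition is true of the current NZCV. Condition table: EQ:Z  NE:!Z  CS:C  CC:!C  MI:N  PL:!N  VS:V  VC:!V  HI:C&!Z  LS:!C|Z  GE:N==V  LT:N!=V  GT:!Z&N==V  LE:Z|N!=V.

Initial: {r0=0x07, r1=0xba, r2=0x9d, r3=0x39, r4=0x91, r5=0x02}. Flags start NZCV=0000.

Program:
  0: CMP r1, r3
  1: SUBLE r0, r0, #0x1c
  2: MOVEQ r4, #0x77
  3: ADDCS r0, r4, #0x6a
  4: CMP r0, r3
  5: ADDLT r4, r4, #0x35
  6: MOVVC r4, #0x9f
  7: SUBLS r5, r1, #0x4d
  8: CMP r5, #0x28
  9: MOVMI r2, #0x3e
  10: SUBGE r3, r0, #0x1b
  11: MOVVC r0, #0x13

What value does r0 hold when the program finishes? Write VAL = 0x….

VAL = 0x13

[0] flags=1010 → (cmp)
[1] flags=1010 LE?T → r0=0xeb
[2] flags=1010 EQ?F → skip
[3] flags=1010 CS?T → r0=0xfb
[4] flags=1010 → (cmp)
[5] flags=1010 LT?T → r4=0xc6
[6] flags=1010 VC?T → r4=0x9f
[7] flags=1010 LS?F → skip
[8] flags=1000 → (cmp)
[9] flags=1000 MI?T → r2=0x3e
[10] flags=1000 GE?F → skip
[11] flags=1000 VC?T → r0=0x13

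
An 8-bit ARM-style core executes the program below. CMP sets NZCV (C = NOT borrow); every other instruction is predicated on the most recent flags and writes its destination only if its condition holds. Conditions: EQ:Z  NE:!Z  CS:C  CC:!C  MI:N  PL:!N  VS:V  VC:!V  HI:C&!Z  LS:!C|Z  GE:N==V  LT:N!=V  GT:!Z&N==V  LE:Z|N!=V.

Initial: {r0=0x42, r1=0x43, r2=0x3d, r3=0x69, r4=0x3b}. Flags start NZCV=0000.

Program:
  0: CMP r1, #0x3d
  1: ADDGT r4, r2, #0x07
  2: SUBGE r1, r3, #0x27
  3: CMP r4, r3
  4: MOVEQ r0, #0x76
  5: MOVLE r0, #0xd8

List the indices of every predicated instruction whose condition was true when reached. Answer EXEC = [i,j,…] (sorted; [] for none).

EXEC = [1,2,5]

0: ✓ CMP  NZCV=0010
1: ✓ ADDGT  r4←0x44
2: ✓ SUBGE  r1←0x42
3: ✓ CMP  NZCV=1000
4: · MOVEQ
5: ✓ MOVLE  r0←0xd8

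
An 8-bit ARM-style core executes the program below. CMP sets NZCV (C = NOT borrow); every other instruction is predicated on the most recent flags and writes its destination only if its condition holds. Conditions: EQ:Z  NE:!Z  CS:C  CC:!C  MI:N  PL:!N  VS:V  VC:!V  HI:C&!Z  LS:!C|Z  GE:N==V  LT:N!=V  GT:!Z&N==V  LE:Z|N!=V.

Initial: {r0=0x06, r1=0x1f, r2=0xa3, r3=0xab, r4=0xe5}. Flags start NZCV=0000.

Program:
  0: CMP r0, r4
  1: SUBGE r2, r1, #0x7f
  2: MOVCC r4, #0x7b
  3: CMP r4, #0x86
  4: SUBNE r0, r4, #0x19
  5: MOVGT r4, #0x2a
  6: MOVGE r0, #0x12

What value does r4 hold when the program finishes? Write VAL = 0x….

VAL = 0x2a

0: ✓ CMP  NZCV=0000
1: ✓ SUBGE  r2←0xa0
2: ✓ MOVCC  r4←0x7b
3: ✓ CMP  NZCV=1001
4: ✓ SUBNE  r0←0x62
5: ✓ MOVGT  r4←0x2a
6: ✓ MOVGE  r0←0x12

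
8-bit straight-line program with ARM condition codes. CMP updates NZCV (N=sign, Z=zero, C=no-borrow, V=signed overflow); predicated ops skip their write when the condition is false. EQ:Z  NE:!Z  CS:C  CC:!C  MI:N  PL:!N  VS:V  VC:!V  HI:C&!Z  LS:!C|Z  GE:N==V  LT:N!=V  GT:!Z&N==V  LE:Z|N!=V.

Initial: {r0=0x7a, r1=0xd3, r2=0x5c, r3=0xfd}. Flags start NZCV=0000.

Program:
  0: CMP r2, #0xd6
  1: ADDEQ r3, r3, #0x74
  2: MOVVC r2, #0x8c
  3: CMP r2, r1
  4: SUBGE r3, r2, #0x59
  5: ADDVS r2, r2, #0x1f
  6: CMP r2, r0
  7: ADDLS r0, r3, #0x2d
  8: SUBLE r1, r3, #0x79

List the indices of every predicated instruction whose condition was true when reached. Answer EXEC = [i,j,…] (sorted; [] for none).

EXEC = [4,5]

0: ✓ CMP  NZCV=1001
1: · ADDEQ
2: · MOVVC
3: ✓ CMP  NZCV=1001
4: ✓ SUBGE  r3←0x03
5: ✓ ADDVS  r2←0x7b
6: ✓ CMP  NZCV=0010
7: · ADDLS
8: · SUBLE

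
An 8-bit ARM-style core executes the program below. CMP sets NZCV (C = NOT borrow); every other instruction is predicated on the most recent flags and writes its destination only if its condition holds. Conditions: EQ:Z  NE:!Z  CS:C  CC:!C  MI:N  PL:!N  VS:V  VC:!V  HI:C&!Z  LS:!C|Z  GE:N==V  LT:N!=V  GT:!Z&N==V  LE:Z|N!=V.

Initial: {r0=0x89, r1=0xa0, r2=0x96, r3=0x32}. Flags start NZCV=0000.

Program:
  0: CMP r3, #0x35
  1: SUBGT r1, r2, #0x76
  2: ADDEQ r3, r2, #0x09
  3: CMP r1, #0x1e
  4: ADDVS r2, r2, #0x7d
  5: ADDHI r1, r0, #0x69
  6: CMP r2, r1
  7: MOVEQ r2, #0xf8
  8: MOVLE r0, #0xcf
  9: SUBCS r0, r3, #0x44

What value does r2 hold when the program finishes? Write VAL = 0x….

VAL = 0x96

[0] flags=1000 → (cmp)
[1] flags=1000 GT?F → skip
[2] flags=1000 EQ?F → skip
[3] flags=1010 → (cmp)
[4] flags=1010 VS?F → skip
[5] flags=1010 HI?T → r1=0xf2
[6] flags=1000 → (cmp)
[7] flags=1000 EQ?F → skip
[8] flags=1000 LE?T → r0=0xcf
[9] flags=1000 CS?F → skip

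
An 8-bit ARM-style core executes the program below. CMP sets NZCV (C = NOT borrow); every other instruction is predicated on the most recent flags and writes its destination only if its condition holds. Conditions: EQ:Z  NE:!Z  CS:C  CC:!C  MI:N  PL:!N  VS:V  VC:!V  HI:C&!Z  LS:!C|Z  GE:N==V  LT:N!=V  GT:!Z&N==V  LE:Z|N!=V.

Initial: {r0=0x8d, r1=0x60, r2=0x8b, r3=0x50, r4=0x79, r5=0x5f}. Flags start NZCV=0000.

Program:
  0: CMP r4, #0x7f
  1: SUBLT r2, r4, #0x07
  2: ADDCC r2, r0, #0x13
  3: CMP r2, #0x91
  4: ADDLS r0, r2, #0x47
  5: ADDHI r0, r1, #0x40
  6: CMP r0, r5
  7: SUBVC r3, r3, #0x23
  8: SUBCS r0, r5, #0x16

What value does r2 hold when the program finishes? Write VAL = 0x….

[0] flags=1000 → (cmp)
[1] flags=1000 LT?T → r2=0x72
[2] flags=1000 CC?T → r2=0xa0
[3] flags=0010 → (cmp)
[4] flags=0010 LS?F → skip
[5] flags=0010 HI?T → r0=0xa0
[6] flags=0011 → (cmp)
[7] flags=0011 VC?F → skip
[8] flags=0011 CS?T → r0=0x49

VAL = 0xa0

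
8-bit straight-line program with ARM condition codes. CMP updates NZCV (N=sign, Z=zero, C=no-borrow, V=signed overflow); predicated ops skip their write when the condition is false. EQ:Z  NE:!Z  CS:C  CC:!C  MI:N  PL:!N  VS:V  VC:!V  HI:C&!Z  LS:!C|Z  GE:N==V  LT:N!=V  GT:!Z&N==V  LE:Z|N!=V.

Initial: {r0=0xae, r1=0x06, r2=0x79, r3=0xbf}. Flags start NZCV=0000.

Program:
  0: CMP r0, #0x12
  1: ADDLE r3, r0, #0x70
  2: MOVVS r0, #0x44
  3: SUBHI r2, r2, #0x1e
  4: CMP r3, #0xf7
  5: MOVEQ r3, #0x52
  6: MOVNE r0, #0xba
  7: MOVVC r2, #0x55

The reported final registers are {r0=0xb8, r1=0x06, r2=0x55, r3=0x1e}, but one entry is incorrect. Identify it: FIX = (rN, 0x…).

FIX = (r0, 0xba)

[0] flags=1010 → (cmp)
[1] flags=1010 LE?T → r3=0x1e
[2] flags=1010 VS?F → skip
[3] flags=1010 HI?T → r2=0x5b
[4] flags=0000 → (cmp)
[5] flags=0000 EQ?F → skip
[6] flags=0000 NE?T → r0=0xba
[7] flags=0000 VC?T → r2=0x55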